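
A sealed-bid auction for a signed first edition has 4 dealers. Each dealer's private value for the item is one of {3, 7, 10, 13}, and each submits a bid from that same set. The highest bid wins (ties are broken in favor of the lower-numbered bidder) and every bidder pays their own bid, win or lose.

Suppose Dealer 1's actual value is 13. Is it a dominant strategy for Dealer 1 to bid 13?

Consider the case where Dealer 2 bids 3, Dealer 3 bids 3 and Dealer 4 bids 3.
Truthful bid 13: wins, pays 13, utility 13 - 13 = 0.
Bid 3 instead: wins, pays 3, utility 13 - 3 = 10.
Since 10 > 0, bidding 3 is strictly better here, so truthful bidding is not dominant.

No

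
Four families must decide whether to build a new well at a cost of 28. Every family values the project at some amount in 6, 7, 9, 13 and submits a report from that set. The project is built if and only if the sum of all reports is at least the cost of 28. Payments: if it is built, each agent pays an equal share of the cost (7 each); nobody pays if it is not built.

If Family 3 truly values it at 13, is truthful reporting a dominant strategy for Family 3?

Yes

Check each profile of the others' reports and compare truth against every alternative report.
Others report (6, 6, 6): truth gives 6, best alternative gives 0.
Others report (6, 6, 7): truth gives 6, best alternative gives 6.
Others report (6, 6, 9): truth gives 6, best alternative gives 6.
Others report (6, 6, 13): truth gives 6, best alternative gives 6.
Others report (6, 7, 6): truth gives 6, best alternative gives 6.
Others report (6, 7, 7): truth gives 6, best alternative gives 6.
(Remaining 58 profiles checked similarly; truth is weakly best in each.)
In every case the truthful report is at least as good as any alternative, so it is a dominant strategy.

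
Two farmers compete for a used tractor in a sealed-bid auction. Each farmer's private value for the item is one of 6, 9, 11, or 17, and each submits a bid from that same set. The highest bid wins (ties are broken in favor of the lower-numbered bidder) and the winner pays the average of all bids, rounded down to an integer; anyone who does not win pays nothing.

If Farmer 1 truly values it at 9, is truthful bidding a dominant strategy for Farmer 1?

Consider the case where Farmer 2 bids 6.
Truthful bid 9: wins, pays 7, utility 9 - 7 = 2.
Bid 6 instead: wins, pays 6, utility 9 - 6 = 3.
Since 3 > 2, bidding 6 is strictly better here, so truthful bidding is not dominant.

No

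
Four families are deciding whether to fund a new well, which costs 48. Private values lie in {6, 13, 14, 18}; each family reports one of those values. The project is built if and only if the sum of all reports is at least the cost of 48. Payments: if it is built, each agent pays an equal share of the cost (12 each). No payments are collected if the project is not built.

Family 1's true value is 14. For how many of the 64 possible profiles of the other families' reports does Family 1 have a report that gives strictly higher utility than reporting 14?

12

Others report (6, 6, 18): truth gives 0; report 18 gives 2 > 0. Violating.
Others report (6, 13, 13): truth gives 0; report 18 gives 2 > 0. Violating.
Others report (6, 13, 14): truth gives 0; report 18 gives 2 > 0. Violating.
Others report (6, 14, 13): truth gives 0; report 18 gives 2 > 0. Violating.
Others report (6, 6, 6): truth gives 0; no alternative beats it.
Others report (6, 6, 13): truth gives 0; no alternative beats it.
(Checking all 64 profiles: 12 have a profitable deviation, 52 do not.)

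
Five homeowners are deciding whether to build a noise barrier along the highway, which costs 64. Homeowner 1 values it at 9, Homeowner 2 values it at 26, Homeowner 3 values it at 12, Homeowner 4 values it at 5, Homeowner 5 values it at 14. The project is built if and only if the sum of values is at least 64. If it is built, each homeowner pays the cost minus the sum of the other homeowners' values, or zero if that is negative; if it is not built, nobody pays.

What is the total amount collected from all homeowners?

Total value 66 ≥ cost 64, so it is built.
Homeowner 1: others sum to 57; max(0, 64 - 57) = 7.
Homeowner 2: others sum to 40; max(0, 64 - 40) = 24.
Homeowner 3: others sum to 54; max(0, 64 - 54) = 10.
Homeowner 4: others sum to 61; max(0, 64 - 61) = 3.
Homeowner 5: others sum to 52; max(0, 64 - 52) = 12.
Total collected = 7 + 24 + 10 + 3 + 12 = 56.

56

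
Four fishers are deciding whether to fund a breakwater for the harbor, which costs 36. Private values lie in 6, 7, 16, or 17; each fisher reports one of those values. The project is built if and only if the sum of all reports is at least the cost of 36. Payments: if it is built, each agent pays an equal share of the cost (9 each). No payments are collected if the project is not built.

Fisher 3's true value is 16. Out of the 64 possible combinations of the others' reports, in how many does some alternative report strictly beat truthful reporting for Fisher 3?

3

Others report (6, 6, 7): truth gives 0; report 17 gives 7 > 0. Violating.
Others report (6, 7, 6): truth gives 0; report 17 gives 7 > 0. Violating.
Others report (7, 6, 6): truth gives 0; report 17 gives 7 > 0. Violating.
Others report (6, 6, 6): truth gives 0; no alternative beats it.
Others report (6, 6, 16): truth gives 7; no alternative beats it.
(Checking all 64 profiles: 3 have a profitable deviation, 61 do not.)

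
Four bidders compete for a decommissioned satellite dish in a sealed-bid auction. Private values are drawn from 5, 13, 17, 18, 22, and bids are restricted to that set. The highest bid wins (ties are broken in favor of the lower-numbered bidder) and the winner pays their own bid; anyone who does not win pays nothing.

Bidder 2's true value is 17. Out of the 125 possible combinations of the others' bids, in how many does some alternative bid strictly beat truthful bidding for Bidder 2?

Others bid (5, 5, 5): truth gives 0; bid 13 gives 4 > 0. Violating.
Others bid (5, 5, 13): truth gives 0; bid 13 gives 4 > 0. Violating.
Others bid (5, 13, 5): truth gives 0; bid 13 gives 4 > 0. Violating.
Others bid (5, 13, 13): truth gives 0; bid 13 gives 4 > 0. Violating.
Others bid (5, 5, 17): truth gives 0; no alternative beats it.
Others bid (5, 5, 18): truth gives 0; no alternative beats it.
(Checking all 125 profiles: 4 have a profitable deviation, 121 do not.)

4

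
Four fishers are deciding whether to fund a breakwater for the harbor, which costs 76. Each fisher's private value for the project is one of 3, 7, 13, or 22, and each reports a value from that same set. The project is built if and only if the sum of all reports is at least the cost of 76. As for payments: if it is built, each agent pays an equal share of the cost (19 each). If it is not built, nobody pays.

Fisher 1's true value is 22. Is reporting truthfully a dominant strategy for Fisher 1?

Yes

Check each profile of the others' reports and compare truth against every alternative report.
Others report (13, 22, 22): truth gives 3, best alternative gives 0.
Others report (22, 13, 22): truth gives 3, best alternative gives 0.
Others report (22, 22, 13): truth gives 3, best alternative gives 0.
Others report (22, 22, 22): truth gives 3, best alternative gives 3.
Others report (3, 3, 3): truth gives 0, best alternative gives 0.
Others report (3, 3, 7): truth gives 0, best alternative gives 0.
(Remaining 58 profiles checked similarly; truth is weakly best in each.)
In every case the truthful report is at least as good as any alternative, so it is a dominant strategy.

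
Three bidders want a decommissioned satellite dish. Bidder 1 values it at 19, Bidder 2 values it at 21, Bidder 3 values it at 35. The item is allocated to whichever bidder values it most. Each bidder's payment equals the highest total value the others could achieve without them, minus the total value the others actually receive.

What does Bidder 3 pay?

Bidder 3 has the highest value and receives the item.
Without Bidder 3, the item would go to the next-highest value, 21, so the others could achieve 21.
With Bidder 3 present and winning, the others receive nothing, so their total is 0.
Payment = 21 - 0 = 21.

21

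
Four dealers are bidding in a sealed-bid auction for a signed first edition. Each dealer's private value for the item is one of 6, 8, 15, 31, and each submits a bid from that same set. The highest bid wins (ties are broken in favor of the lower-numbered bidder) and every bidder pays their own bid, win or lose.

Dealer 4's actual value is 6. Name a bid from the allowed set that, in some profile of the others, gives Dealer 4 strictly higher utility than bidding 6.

8

Suppose Dealer 1 bids 6, Dealer 2 bids 6 and Dealer 3 bids 6.
Bid 6: loses but pays 6, utility -6.
Bid 8: wins, pays 8, utility 6 - 8 = -2.
So bidding 8 beats truth here (-2 > -6).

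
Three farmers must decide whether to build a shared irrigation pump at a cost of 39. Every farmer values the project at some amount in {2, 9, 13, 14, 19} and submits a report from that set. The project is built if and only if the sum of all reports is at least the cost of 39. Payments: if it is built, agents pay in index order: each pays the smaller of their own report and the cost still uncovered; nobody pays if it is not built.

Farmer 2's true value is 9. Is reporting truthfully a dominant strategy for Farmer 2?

Consider the case where Farmer 1 reports 19 and Farmer 3 reports 19.
Truthful report 9: project built, pays 9, utility 9 - 9 = 0.
Report 2 instead: project built, pays 2, utility 9 - 2 = 7.
Since 7 > 0, reporting 2 is strictly better here, so truthful reporting is not dominant.

No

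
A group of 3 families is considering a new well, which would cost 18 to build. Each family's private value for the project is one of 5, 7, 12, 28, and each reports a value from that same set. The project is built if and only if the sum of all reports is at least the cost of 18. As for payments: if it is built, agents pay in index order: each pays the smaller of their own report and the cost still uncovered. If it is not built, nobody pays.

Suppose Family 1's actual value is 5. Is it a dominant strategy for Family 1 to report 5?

Yes

Check each profile of the others' reports and compare truth against every alternative report.
Others report (5, 7): truth gives 0, best alternative gives -2.
Others report (5, 12): truth gives 0, best alternative gives -2.
Others report (5, 28): truth gives 0, best alternative gives -2.
Others report (7, 5): truth gives 0, best alternative gives -2.
Others report (7, 7): truth gives 0, best alternative gives -2.
Others report (7, 12): truth gives 0, best alternative gives -2.
(Remaining 10 profiles checked similarly; truth is weakly best in each.)
In every case the truthful report is at least as good as any alternative, so it is a dominant strategy.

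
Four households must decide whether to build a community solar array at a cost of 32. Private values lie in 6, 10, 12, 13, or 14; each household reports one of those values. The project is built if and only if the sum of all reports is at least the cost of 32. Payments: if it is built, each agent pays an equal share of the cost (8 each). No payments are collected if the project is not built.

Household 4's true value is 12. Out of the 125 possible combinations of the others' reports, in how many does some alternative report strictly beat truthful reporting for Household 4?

1

Others report (6, 6, 6): truth gives 0; report 14 gives 4 > 0. Violating.
Others report (6, 6, 10): truth gives 4; no alternative beats it.
Others report (6, 6, 12): truth gives 4; no alternative beats it.
(Checking all 125 profiles: 1 has a profitable deviation, 124 do not.)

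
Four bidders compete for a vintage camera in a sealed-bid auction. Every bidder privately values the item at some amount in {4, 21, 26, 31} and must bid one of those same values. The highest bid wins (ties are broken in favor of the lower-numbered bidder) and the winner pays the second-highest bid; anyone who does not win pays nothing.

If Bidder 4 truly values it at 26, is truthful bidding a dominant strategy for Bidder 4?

Yes

Check each profile of the others' bids and compare truth against every alternative bid.
Others bid (4, 4, 4): truth gives 22, best alternative gives 22.
Others bid (4, 4, 21): truth gives 5, best alternative gives 5.
Others bid (4, 21, 4): truth gives 5, best alternative gives 5.
Others bid (4, 21, 21): truth gives 5, best alternative gives 5.
Others bid (21, 4, 4): truth gives 5, best alternative gives 5.
Others bid (21, 4, 21): truth gives 5, best alternative gives 5.
(Remaining 58 profiles checked similarly; truth is weakly best in each.)
In every case the truthful bid is at least as good as any alternative, so it is a dominant strategy.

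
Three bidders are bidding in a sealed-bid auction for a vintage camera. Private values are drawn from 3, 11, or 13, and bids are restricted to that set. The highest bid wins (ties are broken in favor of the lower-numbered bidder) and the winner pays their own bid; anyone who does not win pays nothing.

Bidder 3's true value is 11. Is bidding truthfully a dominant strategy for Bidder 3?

Check each profile of the others' bids and compare truth against every alternative bid.
Others bid (3, 3): truth gives 0, best alternative gives 0.
Others bid (3, 11): truth gives 0, best alternative gives 0.
Others bid (3, 13): truth gives 0, best alternative gives 0.
Others bid (11, 3): truth gives 0, best alternative gives 0.
Others bid (11, 11): truth gives 0, best alternative gives 0.
Others bid (11, 13): truth gives 0, best alternative gives 0.
(Remaining 3 profiles checked similarly; truth is weakly best in each.)
In every case the truthful bid is at least as good as any alternative, so it is a dominant strategy.

Yes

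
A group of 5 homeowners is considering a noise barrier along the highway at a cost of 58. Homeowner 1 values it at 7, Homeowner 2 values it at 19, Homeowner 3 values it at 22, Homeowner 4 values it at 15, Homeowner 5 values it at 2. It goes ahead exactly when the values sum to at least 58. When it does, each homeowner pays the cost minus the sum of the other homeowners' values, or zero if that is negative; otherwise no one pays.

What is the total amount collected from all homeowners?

35

Total value 65 ≥ cost 58, so it is built.
Homeowner 1: others sum to 58; max(0, 58 - 58) = 0.
Homeowner 2: others sum to 46; max(0, 58 - 46) = 12.
Homeowner 3: others sum to 43; max(0, 58 - 43) = 15.
Homeowner 4: others sum to 50; max(0, 58 - 50) = 8.
Homeowner 5: others sum to 63; max(0, 58 - 63) = 0.
Total collected = 0 + 12 + 15 + 8 + 0 = 35.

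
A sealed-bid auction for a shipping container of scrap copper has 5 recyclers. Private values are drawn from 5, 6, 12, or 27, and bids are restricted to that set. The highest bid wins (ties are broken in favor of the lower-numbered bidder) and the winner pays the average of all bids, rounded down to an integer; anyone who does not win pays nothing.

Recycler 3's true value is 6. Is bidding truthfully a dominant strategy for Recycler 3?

Check each profile of the others' bids and compare truth against every alternative bid.
Others bid (5, 5, 5, 5): truth gives 1, best alternative gives 0.
Others bid (5, 5, 5, 6): truth gives 1, best alternative gives 0.
Others bid (5, 5, 6, 5): truth gives 1, best alternative gives 0.
Others bid (5, 5, 6, 6): truth gives 1, best alternative gives 0.
Others bid (5, 5, 5, 12): truth gives 0, best alternative gives 0.
Others bid (5, 5, 5, 27): truth gives 0, best alternative gives 0.
(Remaining 250 profiles checked similarly; truth is weakly best in each.)
In every case the truthful bid is at least as good as any alternative, so it is a dominant strategy.

Yes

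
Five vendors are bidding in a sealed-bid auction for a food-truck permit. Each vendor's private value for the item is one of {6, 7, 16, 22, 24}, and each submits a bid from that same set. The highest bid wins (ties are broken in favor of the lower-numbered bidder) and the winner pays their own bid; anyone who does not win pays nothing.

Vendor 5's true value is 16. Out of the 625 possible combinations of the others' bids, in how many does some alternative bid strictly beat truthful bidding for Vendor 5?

1

Others bid (6, 6, 6, 6): truth gives 0; bid 7 gives 9 > 0. Violating.
Others bid (6, 6, 6, 7): truth gives 0; no alternative beats it.
Others bid (6, 6, 6, 16): truth gives 0; no alternative beats it.
(Checking all 625 profiles: 1 has a profitable deviation, 624 do not.)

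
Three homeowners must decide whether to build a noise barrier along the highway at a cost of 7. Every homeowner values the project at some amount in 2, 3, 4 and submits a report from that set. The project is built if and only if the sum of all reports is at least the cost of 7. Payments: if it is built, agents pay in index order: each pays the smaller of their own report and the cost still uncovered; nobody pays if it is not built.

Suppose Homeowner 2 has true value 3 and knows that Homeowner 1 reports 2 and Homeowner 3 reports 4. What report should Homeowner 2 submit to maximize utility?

2

Report 2: project built, pays 2, utility 3 - 2 = 1.
Report 3: project built, pays 3, utility 3 - 3 = 0.
Report 4: project built, pays 4, utility 3 - 4 = -1.
The best choice is 2 with utility 1.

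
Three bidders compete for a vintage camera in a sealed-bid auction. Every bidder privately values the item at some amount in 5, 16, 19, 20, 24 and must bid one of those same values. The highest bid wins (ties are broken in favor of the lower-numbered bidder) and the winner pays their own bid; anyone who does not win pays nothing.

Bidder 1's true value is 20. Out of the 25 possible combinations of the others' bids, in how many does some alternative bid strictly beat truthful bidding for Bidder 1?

Others bid (5, 5): truth gives 0; bid 5 gives 15 > 0. Violating.
Others bid (5, 16): truth gives 0; bid 16 gives 4 > 0. Violating.
Others bid (5, 19): truth gives 0; bid 19 gives 1 > 0. Violating.
Others bid (16, 5): truth gives 0; bid 16 gives 4 > 0. Violating.
Others bid (5, 20): truth gives 0; no alternative beats it.
Others bid (5, 24): truth gives 0; no alternative beats it.
(Checking all 25 profiles: 9 have a profitable deviation, 16 do not.)

9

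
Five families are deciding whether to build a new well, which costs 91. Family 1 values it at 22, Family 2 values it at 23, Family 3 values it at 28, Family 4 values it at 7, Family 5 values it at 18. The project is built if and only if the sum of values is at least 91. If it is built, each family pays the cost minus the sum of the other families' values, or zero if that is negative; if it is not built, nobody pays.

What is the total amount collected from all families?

Total value 98 ≥ cost 91, so it is built.
Family 1: others sum to 76; max(0, 91 - 76) = 15.
Family 2: others sum to 75; max(0, 91 - 75) = 16.
Family 3: others sum to 70; max(0, 91 - 70) = 21.
Family 4: others sum to 91; max(0, 91 - 91) = 0.
Family 5: others sum to 80; max(0, 91 - 80) = 11.
Total collected = 15 + 16 + 21 + 0 + 11 = 63.

63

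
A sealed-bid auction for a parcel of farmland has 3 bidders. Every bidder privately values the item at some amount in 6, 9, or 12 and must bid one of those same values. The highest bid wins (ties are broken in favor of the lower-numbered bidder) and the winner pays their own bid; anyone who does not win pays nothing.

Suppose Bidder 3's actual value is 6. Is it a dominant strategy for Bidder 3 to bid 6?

Yes

Check each profile of the others' bids and compare truth against every alternative bid.
Others bid (6, 6): truth gives 0, best alternative gives -3.
Others bid (6, 9): truth gives 0, best alternative gives 0.
Others bid (6, 12): truth gives 0, best alternative gives 0.
Others bid (9, 6): truth gives 0, best alternative gives 0.
Others bid (9, 9): truth gives 0, best alternative gives 0.
Others bid (9, 12): truth gives 0, best alternative gives 0.
(Remaining 3 profiles checked similarly; truth is weakly best in each.)
In every case the truthful bid is at least as good as any alternative, so it is a dominant strategy.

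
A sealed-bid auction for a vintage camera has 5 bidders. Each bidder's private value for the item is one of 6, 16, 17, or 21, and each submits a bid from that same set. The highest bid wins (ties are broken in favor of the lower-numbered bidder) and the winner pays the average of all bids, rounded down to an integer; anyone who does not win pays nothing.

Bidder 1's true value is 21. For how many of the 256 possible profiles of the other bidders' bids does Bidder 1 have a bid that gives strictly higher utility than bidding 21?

80

Others bid (6, 6, 6, 6): truth gives 12; bid 6 gives 15 > 12. Violating.
Others bid (6, 6, 6, 16): truth gives 10; bid 16 gives 11 > 10. Violating.
Others bid (6, 6, 6, 17): truth gives 10; bid 17 gives 11 > 10. Violating.
Others bid (6, 6, 16, 6): truth gives 10; bid 16 gives 11 > 10. Violating.
Others bid (6, 6, 6, 21): truth gives 9; no alternative beats it.
Others bid (6, 6, 16, 21): truth gives 7; no alternative beats it.
(Checking all 256 profiles: 80 have a profitable deviation, 176 do not.)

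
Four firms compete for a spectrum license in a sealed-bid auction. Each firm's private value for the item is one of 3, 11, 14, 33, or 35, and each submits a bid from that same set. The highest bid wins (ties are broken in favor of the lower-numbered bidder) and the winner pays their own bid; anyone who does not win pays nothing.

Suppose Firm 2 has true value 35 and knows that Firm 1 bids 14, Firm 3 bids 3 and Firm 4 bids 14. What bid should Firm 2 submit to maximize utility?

33

Bid 3: loses, pays 0, utility 0.
Bid 11: loses, pays 0, utility 0.
Bid 14: loses, pays 0, utility 0.
Bid 33: wins, pays 33, utility 35 - 33 = 2.
Bid 35: wins, pays 35, utility 35 - 35 = 0.
The best choice is 33 with utility 2.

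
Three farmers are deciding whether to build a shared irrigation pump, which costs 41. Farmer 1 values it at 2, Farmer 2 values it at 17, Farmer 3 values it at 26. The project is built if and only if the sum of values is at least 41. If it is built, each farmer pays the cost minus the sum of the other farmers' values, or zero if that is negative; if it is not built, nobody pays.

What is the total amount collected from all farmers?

35

Total value 45 ≥ cost 41, so it is built.
Farmer 1: others sum to 43; max(0, 41 - 43) = 0.
Farmer 2: others sum to 28; max(0, 41 - 28) = 13.
Farmer 3: others sum to 19; max(0, 41 - 19) = 22.
Total collected = 0 + 13 + 22 = 35.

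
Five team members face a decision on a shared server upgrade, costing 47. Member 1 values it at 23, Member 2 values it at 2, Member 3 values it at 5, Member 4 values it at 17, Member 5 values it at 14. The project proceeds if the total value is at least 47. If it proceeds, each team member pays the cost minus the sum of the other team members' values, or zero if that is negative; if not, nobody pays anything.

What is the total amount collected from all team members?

Total value 61 ≥ cost 47, so it is built.
Member 1: others sum to 38; max(0, 47 - 38) = 9.
Member 2: others sum to 59; max(0, 47 - 59) = 0.
Member 3: others sum to 56; max(0, 47 - 56) = 0.
Member 4: others sum to 44; max(0, 47 - 44) = 3.
Member 5: others sum to 47; max(0, 47 - 47) = 0.
Total collected = 9 + 0 + 0 + 3 + 0 = 12.

12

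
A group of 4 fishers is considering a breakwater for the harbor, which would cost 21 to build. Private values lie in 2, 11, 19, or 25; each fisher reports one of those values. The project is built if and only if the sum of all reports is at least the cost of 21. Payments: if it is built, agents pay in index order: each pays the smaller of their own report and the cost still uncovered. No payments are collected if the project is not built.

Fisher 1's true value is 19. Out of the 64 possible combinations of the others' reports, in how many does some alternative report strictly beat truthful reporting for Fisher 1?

Others report (2, 2, 11): truth gives 0; report 11 gives 8 > 0. Violating.
Others report (2, 2, 19): truth gives 0; report 2 gives 17 > 0. Violating.
Others report (2, 2, 25): truth gives 0; report 2 gives 17 > 0. Violating.
Others report (2, 11, 2): truth gives 0; report 11 gives 8 > 0. Violating.
Others report (2, 2, 2): truth gives 0; no alternative beats it.
(Checking all 64 profiles: 63 have a profitable deviation, 1 does not.)

63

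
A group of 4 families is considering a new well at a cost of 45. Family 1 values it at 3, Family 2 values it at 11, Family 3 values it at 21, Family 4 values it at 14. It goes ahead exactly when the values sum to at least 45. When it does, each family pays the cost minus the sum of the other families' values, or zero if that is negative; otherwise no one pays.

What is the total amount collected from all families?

Total value 49 ≥ cost 45, so it is built.
Family 1: others sum to 46; max(0, 45 - 46) = 0.
Family 2: others sum to 38; max(0, 45 - 38) = 7.
Family 3: others sum to 28; max(0, 45 - 28) = 17.
Family 4: others sum to 35; max(0, 45 - 35) = 10.
Total collected = 0 + 7 + 17 + 10 = 34.

34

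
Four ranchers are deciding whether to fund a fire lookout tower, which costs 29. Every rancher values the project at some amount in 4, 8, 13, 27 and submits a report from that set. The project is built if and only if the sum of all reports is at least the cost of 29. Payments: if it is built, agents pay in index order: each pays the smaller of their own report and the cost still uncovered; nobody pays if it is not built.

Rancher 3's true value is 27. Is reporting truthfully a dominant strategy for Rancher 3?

No

Consider the case where Rancher 1 reports 4, Rancher 2 reports 4 and Rancher 4 reports 8.
Truthful report 27: project built, pays 21, utility 27 - 21 = 6.
Report 13 instead: project built, pays 13, utility 27 - 13 = 14.
Since 14 > 6, reporting 13 is strictly better here, so truthful reporting is not dominant.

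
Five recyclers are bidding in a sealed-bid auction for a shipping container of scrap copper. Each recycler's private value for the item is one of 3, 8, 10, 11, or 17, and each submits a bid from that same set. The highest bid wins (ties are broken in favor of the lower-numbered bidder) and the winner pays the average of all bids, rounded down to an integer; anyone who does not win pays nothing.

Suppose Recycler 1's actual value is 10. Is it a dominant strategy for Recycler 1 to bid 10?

Consider the case where Recycler 2 bids 3, Recycler 3 bids 3, Recycler 4 bids 3 and Recycler 5 bids 3.
Truthful bid 10: wins, pays 4, utility 10 - 4 = 6.
Bid 3 instead: wins, pays 3, utility 10 - 3 = 7.
Since 7 > 6, bidding 3 is strictly better here, so truthful bidding is not dominant.

No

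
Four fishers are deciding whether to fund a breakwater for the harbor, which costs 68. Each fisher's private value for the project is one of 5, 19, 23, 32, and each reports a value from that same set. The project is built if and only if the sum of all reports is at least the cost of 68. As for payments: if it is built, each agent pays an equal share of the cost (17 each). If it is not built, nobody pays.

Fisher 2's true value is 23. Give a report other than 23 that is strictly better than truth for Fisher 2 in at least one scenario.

Suppose Fisher 1 reports 5, Fisher 3 reports 5 and Fisher 4 reports 32.
Report 23: project not built, utility 0.
Report 32: project built, pays 17, utility 23 - 17 = 6.
So reporting 32 beats truth here (6 > 0).

32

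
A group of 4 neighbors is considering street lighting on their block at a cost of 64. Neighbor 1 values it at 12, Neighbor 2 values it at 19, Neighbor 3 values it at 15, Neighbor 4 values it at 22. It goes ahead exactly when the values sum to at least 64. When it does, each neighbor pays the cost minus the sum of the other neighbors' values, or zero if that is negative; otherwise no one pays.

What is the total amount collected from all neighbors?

Total value 68 ≥ cost 64, so it is built.
Neighbor 1: others sum to 56; max(0, 64 - 56) = 8.
Neighbor 2: others sum to 49; max(0, 64 - 49) = 15.
Neighbor 3: others sum to 53; max(0, 64 - 53) = 11.
Neighbor 4: others sum to 46; max(0, 64 - 46) = 18.
Total collected = 8 + 15 + 11 + 18 = 52.

52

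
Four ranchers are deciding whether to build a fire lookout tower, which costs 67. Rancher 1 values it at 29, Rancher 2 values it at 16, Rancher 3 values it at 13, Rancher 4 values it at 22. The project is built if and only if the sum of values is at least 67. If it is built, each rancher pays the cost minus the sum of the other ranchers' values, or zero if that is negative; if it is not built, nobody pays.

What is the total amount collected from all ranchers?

Total value 80 ≥ cost 67, so it is built.
Rancher 1: others sum to 51; max(0, 67 - 51) = 16.
Rancher 2: others sum to 64; max(0, 67 - 64) = 3.
Rancher 3: others sum to 67; max(0, 67 - 67) = 0.
Rancher 4: others sum to 58; max(0, 67 - 58) = 9.
Total collected = 16 + 3 + 0 + 9 = 28.

28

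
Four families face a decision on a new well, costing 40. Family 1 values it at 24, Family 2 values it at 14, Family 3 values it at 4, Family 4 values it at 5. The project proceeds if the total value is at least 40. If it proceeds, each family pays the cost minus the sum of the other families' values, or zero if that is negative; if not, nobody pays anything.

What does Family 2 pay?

Total value 47 ≥ cost 40, so the project is built.
The other families' values sum to 33.
Cost minus that sum is 40 - 33 = 7.

7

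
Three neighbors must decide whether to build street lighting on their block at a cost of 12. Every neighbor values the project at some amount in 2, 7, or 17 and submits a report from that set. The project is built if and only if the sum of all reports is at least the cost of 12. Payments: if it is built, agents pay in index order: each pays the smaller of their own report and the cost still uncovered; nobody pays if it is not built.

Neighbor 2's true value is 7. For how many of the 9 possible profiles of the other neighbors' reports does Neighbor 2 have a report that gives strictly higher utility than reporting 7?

Others report (2, 17): truth gives 0; report 2 gives 5 > 0. Violating.
Others report (7, 7): truth gives 2; report 2 gives 5 > 2. Violating.
Others report (7, 17): truth gives 2; report 2 gives 5 > 2. Violating.
Others report (2, 2): truth gives 0; no alternative beats it.
Others report (2, 7): truth gives 0; no alternative beats it.
(Checking all 9 profiles: 3 have a profitable deviation, 6 do not.)

3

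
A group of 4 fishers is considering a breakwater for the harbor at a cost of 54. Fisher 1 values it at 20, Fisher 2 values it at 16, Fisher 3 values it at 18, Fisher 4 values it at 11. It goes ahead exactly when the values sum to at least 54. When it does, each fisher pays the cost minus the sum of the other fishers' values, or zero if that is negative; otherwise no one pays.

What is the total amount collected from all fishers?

Total value 65 ≥ cost 54, so it is built.
Fisher 1: others sum to 45; max(0, 54 - 45) = 9.
Fisher 2: others sum to 49; max(0, 54 - 49) = 5.
Fisher 3: others sum to 47; max(0, 54 - 47) = 7.
Fisher 4: others sum to 54; max(0, 54 - 54) = 0.
Total collected = 9 + 5 + 7 + 0 = 21.

21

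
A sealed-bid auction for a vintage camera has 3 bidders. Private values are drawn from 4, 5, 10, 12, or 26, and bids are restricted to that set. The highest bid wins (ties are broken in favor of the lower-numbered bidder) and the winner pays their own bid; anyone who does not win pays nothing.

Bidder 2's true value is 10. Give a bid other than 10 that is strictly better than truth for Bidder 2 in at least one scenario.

5

Suppose Bidder 1 bids 4 and Bidder 3 bids 4.
Bid 10: wins, pays 10, utility 10 - 10 = 0.
Bid 5: wins, pays 5, utility 10 - 5 = 5.
So bidding 5 beats truth here (5 > 0).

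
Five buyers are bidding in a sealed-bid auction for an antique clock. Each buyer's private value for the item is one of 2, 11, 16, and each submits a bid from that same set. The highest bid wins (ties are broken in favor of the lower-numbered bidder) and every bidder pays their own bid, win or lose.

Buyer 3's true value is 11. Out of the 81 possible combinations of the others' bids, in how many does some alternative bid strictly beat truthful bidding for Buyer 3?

77

Others bid (2, 2, 2, 16): truth gives -11; bid 2 gives -2 > -11. Violating.
Others bid (2, 2, 11, 16): truth gives -11; bid 2 gives -2 > -11. Violating.
Others bid (2, 2, 16, 2): truth gives -11; bid 2 gives -2 > -11. Violating.
Others bid (2, 2, 16, 11): truth gives -11; bid 2 gives -2 > -11. Violating.
Others bid (2, 2, 2, 2): truth gives 0; no alternative beats it.
Others bid (2, 2, 2, 11): truth gives 0; no alternative beats it.
(Checking all 81 profiles: 77 have a profitable deviation, 4 do not.)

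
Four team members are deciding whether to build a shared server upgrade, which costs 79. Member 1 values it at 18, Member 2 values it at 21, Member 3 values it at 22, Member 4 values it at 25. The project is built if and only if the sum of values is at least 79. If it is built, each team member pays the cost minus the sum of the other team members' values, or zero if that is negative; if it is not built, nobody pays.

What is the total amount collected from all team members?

Total value 86 ≥ cost 79, so it is built.
Member 1: others sum to 68; max(0, 79 - 68) = 11.
Member 2: others sum to 65; max(0, 79 - 65) = 14.
Member 3: others sum to 64; max(0, 79 - 64) = 15.
Member 4: others sum to 61; max(0, 79 - 61) = 18.
Total collected = 11 + 14 + 15 + 18 = 58.

58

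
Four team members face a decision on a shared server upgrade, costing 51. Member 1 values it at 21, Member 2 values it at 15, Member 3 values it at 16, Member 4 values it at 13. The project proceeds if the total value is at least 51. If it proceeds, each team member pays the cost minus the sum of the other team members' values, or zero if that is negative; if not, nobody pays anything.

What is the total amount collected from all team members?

10

Total value 65 ≥ cost 51, so it is built.
Member 1: others sum to 44; max(0, 51 - 44) = 7.
Member 2: others sum to 50; max(0, 51 - 50) = 1.
Member 3: others sum to 49; max(0, 51 - 49) = 2.
Member 4: others sum to 52; max(0, 51 - 52) = 0.
Total collected = 7 + 1 + 2 + 0 = 10.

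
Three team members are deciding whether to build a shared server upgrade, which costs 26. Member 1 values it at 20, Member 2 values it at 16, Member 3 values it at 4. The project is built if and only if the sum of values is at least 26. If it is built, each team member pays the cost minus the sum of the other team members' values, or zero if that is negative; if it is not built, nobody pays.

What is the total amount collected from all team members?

Total value 40 ≥ cost 26, so it is built.
Member 1: others sum to 20; max(0, 26 - 20) = 6.
Member 2: others sum to 24; max(0, 26 - 24) = 2.
Member 3: others sum to 36; max(0, 26 - 36) = 0.
Total collected = 6 + 2 + 0 = 8.

8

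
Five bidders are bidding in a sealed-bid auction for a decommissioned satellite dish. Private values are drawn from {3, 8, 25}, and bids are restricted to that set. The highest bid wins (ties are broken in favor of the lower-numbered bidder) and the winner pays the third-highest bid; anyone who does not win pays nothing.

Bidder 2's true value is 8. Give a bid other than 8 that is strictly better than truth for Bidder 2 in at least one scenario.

25

Suppose Bidder 1 bids 3, Bidder 3 bids 3, Bidder 4 bids 3 and Bidder 5 bids 25.
Bid 8: loses, pays 0, utility 0.
Bid 25: wins, pays 3, utility 8 - 3 = 5.
So bidding 25 beats truth here (5 > 0).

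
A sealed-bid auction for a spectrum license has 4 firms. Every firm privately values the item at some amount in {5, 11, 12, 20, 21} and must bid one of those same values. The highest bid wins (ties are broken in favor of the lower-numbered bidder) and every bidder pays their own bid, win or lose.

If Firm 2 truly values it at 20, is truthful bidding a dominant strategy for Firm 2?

Consider the case where Firm 1 bids 5, Firm 3 bids 5 and Firm 4 bids 5.
Truthful bid 20: wins, pays 20, utility 20 - 20 = 0.
Bid 11 instead: wins, pays 11, utility 20 - 11 = 9.
Since 9 > 0, bidding 11 is strictly better here, so truthful bidding is not dominant.

No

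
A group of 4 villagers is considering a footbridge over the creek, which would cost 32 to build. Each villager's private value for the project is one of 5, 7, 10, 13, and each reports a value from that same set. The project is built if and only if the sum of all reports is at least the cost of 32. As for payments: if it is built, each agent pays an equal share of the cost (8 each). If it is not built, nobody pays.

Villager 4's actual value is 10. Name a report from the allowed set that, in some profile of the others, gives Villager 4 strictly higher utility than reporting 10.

Suppose Villager 1 reports 5, Villager 2 reports 5 and Villager 3 reports 10.
Report 10: project not built, utility 0.
Report 13: project built, pays 8, utility 10 - 8 = 2.
So reporting 13 beats truth here (2 > 0).

13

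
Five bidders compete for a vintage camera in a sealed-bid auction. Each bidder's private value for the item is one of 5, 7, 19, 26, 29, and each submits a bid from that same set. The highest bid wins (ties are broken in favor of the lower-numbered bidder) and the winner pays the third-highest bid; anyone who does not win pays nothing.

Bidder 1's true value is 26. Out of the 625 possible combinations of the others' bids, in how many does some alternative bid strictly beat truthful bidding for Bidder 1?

Others bid (5, 5, 5, 29): truth gives 0; bid 29 gives 21 > 0. Violating.
Others bid (5, 5, 7, 29): truth gives 0; bid 29 gives 19 > 0. Violating.
Others bid (5, 5, 19, 29): truth gives 0; bid 29 gives 7 > 0. Violating.
Others bid (5, 5, 29, 5): truth gives 0; bid 29 gives 21 > 0. Violating.
Others bid (5, 5, 5, 5): truth gives 21; no alternative beats it.
Others bid (5, 5, 5, 7): truth gives 21; no alternative beats it.
(Checking all 625 profiles: 108 have a profitable deviation, 517 do not.)

108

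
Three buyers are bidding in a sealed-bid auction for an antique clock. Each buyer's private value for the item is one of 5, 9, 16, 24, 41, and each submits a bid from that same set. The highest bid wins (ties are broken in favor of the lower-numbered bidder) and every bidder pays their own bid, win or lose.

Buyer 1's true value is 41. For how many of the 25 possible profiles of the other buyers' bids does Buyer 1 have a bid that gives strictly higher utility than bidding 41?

Others bid (5, 5): truth gives 0; bid 5 gives 36 > 0. Violating.
Others bid (5, 9): truth gives 0; bid 9 gives 32 > 0. Violating.
Others bid (5, 16): truth gives 0; bid 16 gives 25 > 0. Violating.
Others bid (5, 24): truth gives 0; bid 24 gives 17 > 0. Violating.
Others bid (5, 41): truth gives 0; no alternative beats it.
Others bid (9, 41): truth gives 0; no alternative beats it.
(Checking all 25 profiles: 16 have a profitable deviation, 9 do not.)

16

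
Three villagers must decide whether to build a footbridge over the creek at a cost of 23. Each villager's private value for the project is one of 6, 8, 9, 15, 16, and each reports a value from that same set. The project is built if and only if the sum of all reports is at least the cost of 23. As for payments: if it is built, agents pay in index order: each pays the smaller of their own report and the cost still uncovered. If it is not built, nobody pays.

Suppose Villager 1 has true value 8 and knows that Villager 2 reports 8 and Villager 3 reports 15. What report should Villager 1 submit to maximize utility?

Report 6: project built, pays 6, utility 8 - 6 = 2.
Report 8: project built, pays 8, utility 8 - 8 = 0.
Report 9: project built, pays 9, utility 8 - 9 = -1.
Report 15: project built, pays 15, utility 8 - 15 = -7.
Report 16: project built, pays 16, utility 8 - 16 = -8.
The best choice is 6 with utility 2.

6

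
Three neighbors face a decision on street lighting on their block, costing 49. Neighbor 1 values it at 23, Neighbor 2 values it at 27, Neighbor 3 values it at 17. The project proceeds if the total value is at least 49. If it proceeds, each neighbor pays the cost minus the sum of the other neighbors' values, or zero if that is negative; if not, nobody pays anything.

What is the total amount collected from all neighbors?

Total value 67 ≥ cost 49, so it is built.
Neighbor 1: others sum to 44; max(0, 49 - 44) = 5.
Neighbor 2: others sum to 40; max(0, 49 - 40) = 9.
Neighbor 3: others sum to 50; max(0, 49 - 50) = 0.
Total collected = 5 + 9 + 0 = 14.

14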